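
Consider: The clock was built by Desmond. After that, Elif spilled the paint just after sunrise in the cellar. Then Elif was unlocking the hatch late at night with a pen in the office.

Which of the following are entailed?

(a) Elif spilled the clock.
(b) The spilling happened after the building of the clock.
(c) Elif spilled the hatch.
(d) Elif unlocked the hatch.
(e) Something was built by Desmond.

(b), (e)

(a) Not entailed — Elif spilled the paint, not the clock; the clock belongs to the building event.
(b) Entailed — the narrative places the building before the spilling.
(c) Not entailed — Elif spilled the paint, not the hatch; the hatch belongs to the unlocking event.
(d) Not entailed — 'was unlocking' is progressive on an accomplishment; it does not entail the completed 'unlocked'.
(e) Entailed — every conjunct here is already in the original building event.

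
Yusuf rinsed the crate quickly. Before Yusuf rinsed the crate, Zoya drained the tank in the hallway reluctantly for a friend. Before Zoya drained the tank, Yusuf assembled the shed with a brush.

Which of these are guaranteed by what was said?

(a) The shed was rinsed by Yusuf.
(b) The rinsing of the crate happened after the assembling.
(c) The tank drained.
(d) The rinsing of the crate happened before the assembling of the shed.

(b), (c)

(a) Not entailed — Yusuf rinsed the crate, not the shed; the shed belongs to the assembling event.
(b) Entailed — the narrative places the assembling before the rinsing.
(c) Entailed — 'Zoya drained the tank' is causative; it entails the inchoative 'the tank drained'.
(d) Not entailed — the narrative places the assembling before the rinsing, not after.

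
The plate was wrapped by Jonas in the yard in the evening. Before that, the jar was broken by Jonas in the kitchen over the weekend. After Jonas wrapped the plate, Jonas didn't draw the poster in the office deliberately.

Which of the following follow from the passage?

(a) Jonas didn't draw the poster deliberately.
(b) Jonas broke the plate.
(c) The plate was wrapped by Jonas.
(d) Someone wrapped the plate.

(c), (d)

(a) Not entailed — dropping 'in the office' under negation is not valid — the original leaves open that Jonas drew the poster some other way.
(b) Not entailed — Jonas broke the jar, not the plate; the plate belongs to the wrapping event.
(c) Entailed — this follows by dropping conjuncts from the wrapping event's description.
(d) Entailed — this follows by dropping conjuncts from the wrapping event's description.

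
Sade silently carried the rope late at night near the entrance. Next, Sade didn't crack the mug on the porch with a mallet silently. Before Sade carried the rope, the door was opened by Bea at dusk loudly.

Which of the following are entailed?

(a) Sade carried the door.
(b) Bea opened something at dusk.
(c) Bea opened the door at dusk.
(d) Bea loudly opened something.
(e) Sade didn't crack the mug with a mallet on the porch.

(a) Not entailed — Sade carried the rope, not the door; the door belongs to the opening event.
(b) Entailed — every conjunct here is already in the original opening event.
(c) Entailed — every conjunct here is already in the original opening event.
(d) Entailed — the original entails any weakening of itself; this just drops 'at dusk' and generalizes the patient.
(e) Not entailed — dropping 'silently' under negation is not valid — the original leaves open that Sade cracked the mug some other way.

(b), (c), (d)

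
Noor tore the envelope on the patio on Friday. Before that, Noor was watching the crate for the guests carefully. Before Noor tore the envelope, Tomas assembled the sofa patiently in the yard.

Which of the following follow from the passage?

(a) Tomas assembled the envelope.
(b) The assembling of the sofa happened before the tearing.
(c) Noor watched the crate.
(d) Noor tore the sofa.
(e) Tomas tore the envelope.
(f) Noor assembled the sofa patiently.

(b), (c)

(a) Not entailed — Tomas assembled the sofa, not the envelope; the envelope belongs to the tearing event.
(b) Entailed — the narrative places the assembling before the tearing.
(c) Entailed — 'watch' is an activity; 'was watching' entails that some watching happened, so 'watched' holds.
(d) Not entailed — Noor tore the envelope, not the sofa; the sofa belongs to the assembling event.
(e) Not entailed — the passage has Noor tearing the envelope, not Tomas.
(f) Not entailed — the passage has Tomas assembling the sofa, not Noor.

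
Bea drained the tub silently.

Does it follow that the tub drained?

yes

'Bea drained the tub' is the causative; it entails the inchoative 'the tub drained'.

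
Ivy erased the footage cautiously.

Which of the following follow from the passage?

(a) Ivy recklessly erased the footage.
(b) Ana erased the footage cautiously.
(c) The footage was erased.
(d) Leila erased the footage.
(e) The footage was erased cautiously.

(a) Not entailed — 'recklessly' adds a manner not in (and inconsistent with) the original.
(b) Not entailed — the passage has Ivy erasing the footage, not Ana.
(c) Entailed — dropping 'cautiously' and generalizing the agent leaves a sub-description the original still satisfies.
(d) Not entailed — the passage has Ivy erasing the footage, not Leila.
(e) Entailed — this follows by dropping conjuncts from the erasing event's description.

(c), (e)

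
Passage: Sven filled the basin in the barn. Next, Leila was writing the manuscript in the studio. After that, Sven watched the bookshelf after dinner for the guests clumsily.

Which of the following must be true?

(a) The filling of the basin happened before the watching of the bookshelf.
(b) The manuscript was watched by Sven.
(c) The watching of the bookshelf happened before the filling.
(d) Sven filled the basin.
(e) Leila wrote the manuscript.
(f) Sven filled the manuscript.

(a) Entailed — the narrative places the filling before the watching.
(b) Not entailed — Sven watched the bookshelf, not the manuscript; the manuscript belongs to the writing event.
(c) Not entailed — the narrative places the filling before the watching, not after.
(d) Entailed — every conjunct here is already in the original filling event.
(e) Not entailed — 'was writing' is progressive on an accomplishment; it does not entail the completed 'wrote'.
(f) Not entailed — Sven filled the basin, not the manuscript; the manuscript belongs to the writing event.

(a), (d)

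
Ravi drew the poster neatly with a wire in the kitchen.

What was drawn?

'the poster' marks the patient of the drawing event.

the poster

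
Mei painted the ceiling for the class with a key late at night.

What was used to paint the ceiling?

'with a key' marks the instrument of the painting event.

a key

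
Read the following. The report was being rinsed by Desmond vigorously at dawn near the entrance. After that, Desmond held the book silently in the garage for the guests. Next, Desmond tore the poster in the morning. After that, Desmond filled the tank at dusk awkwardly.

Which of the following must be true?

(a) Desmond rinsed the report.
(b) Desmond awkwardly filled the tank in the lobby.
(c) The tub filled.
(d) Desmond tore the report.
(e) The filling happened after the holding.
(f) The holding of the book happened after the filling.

(a) Entailed — 'rinse' is an activity; 'was rinsing' entails that some rinsing happened, so 'rinsed' holds.
(b) Not entailed — 'in the lobby' adds information not in the original event.
(c) Not entailed — the tank is what filled, not the tub.
(d) Not entailed — Desmond tore the poster, not the report; the report belongs to the rinsing event.
(e) Entailed — the narrative places the holding before the filling.
(f) Not entailed — the narrative places the holding before the filling, not after.

(a), (e)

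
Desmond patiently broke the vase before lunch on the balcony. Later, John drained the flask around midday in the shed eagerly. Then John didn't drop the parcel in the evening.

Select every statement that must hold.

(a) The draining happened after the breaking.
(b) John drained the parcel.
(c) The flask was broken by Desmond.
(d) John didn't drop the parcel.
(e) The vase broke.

(a), (e)

(a) Entailed — the narrative places the breaking before the draining.
(b) Not entailed — John drained the flask, not the parcel; the parcel belongs to the dropping event.
(c) Not entailed — Desmond broke the vase, not the flask; the flask belongs to the draining event.
(d) Not entailed — dropping 'in the evening' under negation is not valid — the original leaves open that John dropped the parcel some other way.
(e) Entailed — 'Desmond broke the vase' is causative; it entails the inchoative 'the vase broke'.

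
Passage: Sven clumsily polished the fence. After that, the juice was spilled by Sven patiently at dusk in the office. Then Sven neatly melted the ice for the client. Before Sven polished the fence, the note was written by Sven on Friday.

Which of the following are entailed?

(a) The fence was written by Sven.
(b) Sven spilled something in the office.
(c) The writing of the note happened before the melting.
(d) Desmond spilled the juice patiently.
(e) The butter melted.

(b), (c)

(a) Not entailed — Sven wrote the note, not the fence; the fence belongs to the polishing event.
(b) Entailed — this follows by dropping conjuncts from the spilling event's description.
(c) Entailed — the narrative places the writing before the melting.
(d) Not entailed — the passage has Sven spilling the juice, not Desmond.
(e) Not entailed — the ice is what melted, not the butter.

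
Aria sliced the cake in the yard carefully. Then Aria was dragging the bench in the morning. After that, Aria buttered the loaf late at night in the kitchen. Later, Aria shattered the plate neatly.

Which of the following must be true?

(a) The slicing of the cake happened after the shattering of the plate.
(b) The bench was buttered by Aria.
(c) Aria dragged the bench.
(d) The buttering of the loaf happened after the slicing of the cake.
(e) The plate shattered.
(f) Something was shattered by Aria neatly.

(a) Not entailed — the narrative places the slicing before the shattering, not after.
(b) Not entailed — Aria buttered the loaf, not the bench; the bench belongs to the dragging event.
(c) Entailed — 'drag' is an activity; 'was dragging' entails that some dragging happened, so 'dragged' holds.
(d) Entailed — the narrative places the slicing before the buttering.
(e) Entailed — 'Aria shattered the plate' is causative; it entails the inchoative 'the plate shattered'.
(f) Entailed — this follows by dropping conjuncts from the shattering event's description.

(c), (d), (e), (f)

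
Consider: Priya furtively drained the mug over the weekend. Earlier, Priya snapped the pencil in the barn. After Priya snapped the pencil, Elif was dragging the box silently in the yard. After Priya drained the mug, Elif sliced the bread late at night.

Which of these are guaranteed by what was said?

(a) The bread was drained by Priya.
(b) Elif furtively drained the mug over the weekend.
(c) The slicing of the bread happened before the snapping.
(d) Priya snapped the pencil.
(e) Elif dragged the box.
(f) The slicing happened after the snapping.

(d), (e), (f)

(a) Not entailed — Priya drained the mug, not the bread; the bread belongs to the slicing event.
(b) Not entailed — the passage has Priya draining the mug, not Elif.
(c) Not entailed — the narrative places the snapping before the slicing, not after.
(d) Entailed — every conjunct here is already in the original snapping event.
(e) Entailed — 'drag' is an activity; 'was dragging' entails that some dragging happened, so 'dragged' holds.
(f) Entailed — the narrative places the snapping before the slicing.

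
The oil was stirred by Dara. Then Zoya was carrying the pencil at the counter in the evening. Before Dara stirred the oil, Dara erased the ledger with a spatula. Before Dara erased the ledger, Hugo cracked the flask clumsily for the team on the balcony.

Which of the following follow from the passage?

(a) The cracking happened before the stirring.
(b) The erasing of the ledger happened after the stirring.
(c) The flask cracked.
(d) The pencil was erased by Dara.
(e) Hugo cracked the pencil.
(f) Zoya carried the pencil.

(a) Entailed — the narrative places the cracking before the stirring.
(b) Not entailed — the narrative places the erasing before the stirring, not after.
(c) Entailed — 'Hugo cracked the flask' is causative; it entails the inchoative 'the flask cracked'.
(d) Not entailed — Dara erased the ledger, not the pencil; the pencil belongs to the carrying event.
(e) Not entailed — Hugo cracked the flask, not the pencil; the pencil belongs to the carrying event.
(f) Entailed — 'carry' is an activity; 'was carrying' entails that some carrying happened, so 'carried' holds.

(a), (c), (f)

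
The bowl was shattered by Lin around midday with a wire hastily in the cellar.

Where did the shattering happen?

in the cellar

'in the cellar' marks the location of the shattering event.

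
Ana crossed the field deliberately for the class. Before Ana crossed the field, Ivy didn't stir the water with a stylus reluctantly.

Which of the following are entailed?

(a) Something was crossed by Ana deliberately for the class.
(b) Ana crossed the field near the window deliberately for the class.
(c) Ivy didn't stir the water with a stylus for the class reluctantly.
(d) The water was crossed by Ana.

(a) Entailed — the original entails any weakening of itself; this just generalizes the patient.
(b) Not entailed — 'near the window' adds information not in the original event.
(c) Entailed — under negation, adding a further restriction is entailed: if no such stirring event occurred, none occurred for the class either.
(d) Not entailed — Ana crossed the field, not the water; the water belongs to the stirring event.

(a), (c)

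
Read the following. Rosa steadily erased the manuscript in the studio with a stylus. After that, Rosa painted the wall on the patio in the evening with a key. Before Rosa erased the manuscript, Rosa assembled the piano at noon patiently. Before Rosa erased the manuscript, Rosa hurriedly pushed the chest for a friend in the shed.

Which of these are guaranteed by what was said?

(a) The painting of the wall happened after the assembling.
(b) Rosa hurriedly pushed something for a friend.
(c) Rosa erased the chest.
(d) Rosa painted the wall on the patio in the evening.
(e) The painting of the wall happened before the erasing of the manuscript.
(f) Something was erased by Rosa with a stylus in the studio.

(a), (b), (d), (f)

(a) Entailed — the narrative places the assembling before the painting.
(b) Entailed — dropping 'in the shed' and generalizing the patient leaves a sub-description the original still satisfies.
(c) Not entailed — Rosa erased the manuscript, not the chest; the chest belongs to the pushing event.
(d) Entailed — the original entails any weakening of itself; this just drops 'with a key'.
(e) Not entailed — the narrative places the erasing before the painting, not after.
(f) Entailed — the original entails any weakening of itself; this just drops 'steadily' and generalizes the patient.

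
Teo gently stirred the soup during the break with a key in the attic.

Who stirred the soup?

Teo

'Teo' marks the agent of the stirring event.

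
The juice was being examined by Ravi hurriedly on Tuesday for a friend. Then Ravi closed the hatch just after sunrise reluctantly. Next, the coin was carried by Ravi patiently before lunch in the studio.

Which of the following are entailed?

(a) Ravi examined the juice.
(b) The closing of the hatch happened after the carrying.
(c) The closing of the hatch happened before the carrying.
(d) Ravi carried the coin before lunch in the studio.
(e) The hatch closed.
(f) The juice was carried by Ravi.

(a) Entailed — 'examine' is an activity; 'was examining' entails that some examining happened, so 'examined' holds.
(b) Not entailed — the narrative places the closing before the carrying, not after.
(c) Entailed — the narrative places the closing before the carrying.
(d) Entailed — dropping 'patiently' leaves a sub-description the original still satisfies.
(e) Entailed — 'Ravi closed the hatch' is causative; it entails the inchoative 'the hatch closed'.
(f) Not entailed — Ravi carried the coin, not the juice; the juice belongs to the examining event.

(a), (c), (d), (e)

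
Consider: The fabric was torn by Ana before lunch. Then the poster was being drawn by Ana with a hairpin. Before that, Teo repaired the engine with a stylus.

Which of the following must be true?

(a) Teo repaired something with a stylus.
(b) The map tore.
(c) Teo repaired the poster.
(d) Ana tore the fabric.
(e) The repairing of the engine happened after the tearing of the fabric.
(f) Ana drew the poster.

(a) Entailed — generalizing the patient leaves a sub-description the original still satisfies.
(b) Not entailed — the fabric is what tore, not the map.
(c) Not entailed — Teo repaired the engine, not the poster; the poster belongs to the drawing event.
(d) Entailed — this follows by dropping conjuncts from the tearing event's description.
(e) Not entailed — the narrative doesn't order the tearing relative to the repairing.
(f) Not entailed — 'was drawing' is progressive on an accomplishment; it does not entail the completed 'drew'.

(a), (d)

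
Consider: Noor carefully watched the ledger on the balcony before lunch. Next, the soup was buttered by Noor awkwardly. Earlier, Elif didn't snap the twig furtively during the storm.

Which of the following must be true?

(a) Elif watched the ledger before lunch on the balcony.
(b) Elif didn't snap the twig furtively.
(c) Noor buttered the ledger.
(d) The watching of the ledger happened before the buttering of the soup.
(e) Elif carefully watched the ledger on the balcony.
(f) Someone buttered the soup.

(d), (f)

(a) Not entailed — the passage has Noor watching the ledger, not Elif.
(b) Not entailed — dropping 'during the storm' under negation is not valid — the original leaves open that Elif snapped the twig some other way.
(c) Not entailed — Noor buttered the soup, not the ledger; the ledger belongs to the watching event.
(d) Entailed — the narrative places the watching before the buttering.
(e) Not entailed — the passage has Noor watching the ledger, not Elif.
(f) Entailed — every conjunct here is already in the original buttering event.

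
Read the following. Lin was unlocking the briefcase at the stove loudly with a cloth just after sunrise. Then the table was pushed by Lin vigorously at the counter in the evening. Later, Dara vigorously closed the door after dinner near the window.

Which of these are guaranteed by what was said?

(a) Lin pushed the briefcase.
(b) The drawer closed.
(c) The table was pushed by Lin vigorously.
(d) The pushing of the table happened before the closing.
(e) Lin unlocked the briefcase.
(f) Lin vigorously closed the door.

(a) Not entailed — Lin pushed the table, not the briefcase; the briefcase belongs to the unlocking event.
(b) Not entailed — the door is what closed, not the drawer.
(c) Entailed — dropping 'at the counter', 'in the evening' leaves a sub-description the original still satisfies.
(d) Entailed — the narrative places the pushing before the closing.
(e) Not entailed — 'was unlocking' is progressive on an accomplishment; it does not entail the completed 'unlocked'.
(f) Not entailed — the passage has Dara closing the door, not Lin.

(c), (d)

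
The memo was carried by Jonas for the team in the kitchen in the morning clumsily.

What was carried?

'the memo' marks the patient of the carrying event.

the memo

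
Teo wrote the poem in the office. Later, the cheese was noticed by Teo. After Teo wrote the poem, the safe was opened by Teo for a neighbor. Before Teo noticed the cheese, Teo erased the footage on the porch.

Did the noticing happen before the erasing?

The narrative orders the erasing before the noticing.

no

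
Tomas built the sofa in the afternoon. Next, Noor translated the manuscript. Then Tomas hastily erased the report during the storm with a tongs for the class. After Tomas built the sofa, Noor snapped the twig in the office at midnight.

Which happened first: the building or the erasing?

The connectives place the building before the erasing.

the building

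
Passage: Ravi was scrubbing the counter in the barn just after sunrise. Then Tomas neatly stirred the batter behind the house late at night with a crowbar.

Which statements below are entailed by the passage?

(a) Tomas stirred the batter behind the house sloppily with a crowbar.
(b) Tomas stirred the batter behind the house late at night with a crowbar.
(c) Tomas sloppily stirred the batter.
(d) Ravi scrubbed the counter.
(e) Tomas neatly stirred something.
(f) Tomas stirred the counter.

(b), (d), (e)

(a) Not entailed — 'sloppily' adds a manner not in (and inconsistent with) the original.
(b) Entailed — every conjunct here is already in the original stirring event.
(c) Not entailed — 'sloppily' adds a manner not in (and inconsistent with) the original.
(d) Entailed — 'scrub' is an activity; 'was scrubbing' entails that some scrubbing happened, so 'scrubbed' holds.
(e) Entailed — every conjunct here is already in the original stirring event.
(f) Not entailed — Tomas stirred the batter, not the counter; the counter belongs to the scrubbing event.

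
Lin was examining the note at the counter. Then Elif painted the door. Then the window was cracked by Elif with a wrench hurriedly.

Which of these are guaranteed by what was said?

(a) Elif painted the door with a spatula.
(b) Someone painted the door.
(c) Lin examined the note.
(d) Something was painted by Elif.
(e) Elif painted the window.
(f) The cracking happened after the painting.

(b), (c), (d), (f)

(a) Not entailed — 'with a spatula' adds information not in the original event.
(b) Entailed — the original entails any weakening of itself; this just generalizes the agent.
(c) Entailed — 'examine' is an activity; 'was examining' entails that some examining happened, so 'examined' holds.
(d) Entailed — this follows by dropping conjuncts from the painting event's description.
(e) Not entailed — Elif painted the door, not the window; the window belongs to the cracking event.
(f) Entailed — the narrative places the painting before the cracking.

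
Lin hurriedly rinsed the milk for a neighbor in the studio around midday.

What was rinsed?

the milk

'the milk' marks the patient of the rinsing event.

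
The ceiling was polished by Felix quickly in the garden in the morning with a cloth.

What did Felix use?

'with a cloth' marks the instrument of the polishing event.

a cloth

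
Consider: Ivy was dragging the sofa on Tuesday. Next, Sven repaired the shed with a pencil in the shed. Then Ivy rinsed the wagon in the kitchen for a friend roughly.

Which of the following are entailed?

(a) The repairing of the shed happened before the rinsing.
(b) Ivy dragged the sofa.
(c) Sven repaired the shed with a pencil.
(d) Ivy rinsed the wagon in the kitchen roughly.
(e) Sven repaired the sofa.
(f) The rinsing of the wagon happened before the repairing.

(a) Entailed — the narrative places the repairing before the rinsing.
(b) Entailed — 'drag' is an activity; 'was dragging' entails that some dragging happened, so 'dragged' holds.
(c) Entailed — this follows by dropping conjuncts from the repairing event's description.
(d) Entailed — the original entails any weakening of itself; this just drops 'for a friend'.
(e) Not entailed — Sven repaired the shed, not the sofa; the sofa belongs to the dragging event.
(f) Not entailed — the narrative places the repairing before the rinsing, not after.

(a), (b), (c), (d)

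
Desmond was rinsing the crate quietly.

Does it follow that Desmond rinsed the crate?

yes

'rinse' is atelic; if Desmond was rinsing the crate, then Desmond rinsed the crate (for some time).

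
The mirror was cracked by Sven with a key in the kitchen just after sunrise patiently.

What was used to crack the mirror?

'with a key' marks the instrument of the cracking event.

a key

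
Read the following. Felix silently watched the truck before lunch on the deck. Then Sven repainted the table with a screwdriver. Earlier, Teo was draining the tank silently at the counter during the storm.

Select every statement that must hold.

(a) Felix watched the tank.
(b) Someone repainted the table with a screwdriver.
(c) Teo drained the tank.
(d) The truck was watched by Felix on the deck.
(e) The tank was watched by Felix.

(b), (d)

(a) Not entailed — Felix watched the truck, not the tank; the tank belongs to the draining event.
(b) Entailed — generalizing the agent leaves a sub-description the original still satisfies.
(c) Not entailed — 'was draining' is progressive on an accomplishment; it does not entail the completed 'drained'.
(d) Entailed — this follows by dropping conjuncts from the watching event's description.
(e) Not entailed — Felix watched the truck, not the tank; the tank belongs to the draining event.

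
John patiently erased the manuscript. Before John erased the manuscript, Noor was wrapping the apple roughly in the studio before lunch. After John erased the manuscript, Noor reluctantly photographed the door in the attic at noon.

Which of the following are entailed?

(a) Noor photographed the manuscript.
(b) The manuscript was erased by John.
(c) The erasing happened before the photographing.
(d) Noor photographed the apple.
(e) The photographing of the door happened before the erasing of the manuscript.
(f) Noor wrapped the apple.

(b), (c)

(a) Not entailed — Noor photographed the door, not the manuscript; the manuscript belongs to the erasing event.
(b) Entailed — this follows by dropping conjuncts from the erasing event's description.
(c) Entailed — the narrative places the erasing before the photographing.
(d) Not entailed — Noor photographed the door, not the apple; the apple belongs to the wrapping event.
(e) Not entailed — the narrative places the erasing before the photographing, not after.
(f) Not entailed — 'was wrapping' is progressive on an accomplishment; it does not entail the completed 'wrapped'.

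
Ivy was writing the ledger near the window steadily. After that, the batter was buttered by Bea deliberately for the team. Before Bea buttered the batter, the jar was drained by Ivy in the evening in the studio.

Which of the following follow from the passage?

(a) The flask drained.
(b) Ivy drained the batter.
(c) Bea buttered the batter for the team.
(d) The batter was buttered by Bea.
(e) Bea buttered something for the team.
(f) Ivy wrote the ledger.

(a) Not entailed — the jar is what drained, not the flask.
(b) Not entailed — Ivy drained the jar, not the batter; the batter belongs to the buttering event.
(c) Entailed — every conjunct here is already in the original buttering event.
(d) Entailed — the original entails any weakening of itself; this just drops 'deliberately', 'for the team'.
(e) Entailed — every conjunct here is already in the original buttering event.
(f) Not entailed — 'was writing' is progressive on an accomplishment; it does not entail the completed 'wrote'.

(c), (d), (e)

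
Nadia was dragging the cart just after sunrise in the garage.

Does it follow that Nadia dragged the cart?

'drag' is atelic; if Nadia was dragging the cart, then Nadia dragged the cart (for some time).

yes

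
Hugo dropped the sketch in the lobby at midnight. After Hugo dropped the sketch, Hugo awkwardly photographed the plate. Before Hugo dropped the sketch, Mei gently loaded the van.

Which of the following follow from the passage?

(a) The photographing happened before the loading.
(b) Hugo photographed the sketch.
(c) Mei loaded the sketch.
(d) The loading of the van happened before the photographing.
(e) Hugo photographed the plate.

(d), (e)

(a) Not entailed — the narrative places the loading before the photographing, not after.
(b) Not entailed — Hugo photographed the plate, not the sketch; the sketch belongs to the dropping event.
(c) Not entailed — Mei loaded the van, not the sketch; the sketch belongs to the dropping event.
(d) Entailed — the narrative places the loading before the photographing.
(e) Entailed — this follows by dropping conjuncts from the photographing event's description.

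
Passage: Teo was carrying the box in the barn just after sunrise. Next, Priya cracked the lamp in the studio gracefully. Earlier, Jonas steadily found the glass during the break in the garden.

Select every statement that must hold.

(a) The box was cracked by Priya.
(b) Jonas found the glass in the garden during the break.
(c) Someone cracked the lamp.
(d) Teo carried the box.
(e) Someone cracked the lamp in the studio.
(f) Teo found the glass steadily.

(a) Not entailed — Priya cracked the lamp, not the box; the box belongs to the carrying event.
(b) Entailed — dropping 'steadily' leaves a sub-description the original still satisfies.
(c) Entailed — the original entails any weakening of itself; this just drops 'in the studio', 'gracefully' and generalizes the agent.
(d) Entailed — 'carry' is an activity; 'was carrying' entails that some carrying happened, so 'carried' holds.
(e) Entailed — the original entails any weakening of itself; this just drops 'gracefully' and generalizes the agent.
(f) Not entailed — the passage has Jonas finding the glass, not Teo.

(b), (c), (d), (e)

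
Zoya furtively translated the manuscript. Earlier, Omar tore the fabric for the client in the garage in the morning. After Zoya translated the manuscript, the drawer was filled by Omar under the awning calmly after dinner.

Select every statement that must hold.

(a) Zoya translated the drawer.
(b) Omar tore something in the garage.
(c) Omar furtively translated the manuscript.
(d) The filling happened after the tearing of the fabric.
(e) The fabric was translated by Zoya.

(a) Not entailed — Zoya translated the manuscript, not the drawer; the drawer belongs to the filling event.
(b) Entailed — every conjunct here is already in the original tearing event.
(c) Not entailed — the passage has Zoya translating the manuscript, not Omar.
(d) Entailed — the narrative places the tearing before the filling.
(e) Not entailed — Zoya translated the manuscript, not the fabric; the fabric belongs to the tearing event.

(b), (d)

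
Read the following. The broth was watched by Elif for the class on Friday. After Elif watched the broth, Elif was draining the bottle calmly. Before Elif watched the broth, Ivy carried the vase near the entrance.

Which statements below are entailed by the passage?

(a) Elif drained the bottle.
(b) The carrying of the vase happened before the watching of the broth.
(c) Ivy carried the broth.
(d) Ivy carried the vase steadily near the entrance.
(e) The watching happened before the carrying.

(a) Not entailed — 'was draining' is progressive on an accomplishment; it does not entail the completed 'drained'.
(b) Entailed — the narrative places the carrying before the watching.
(c) Not entailed — Ivy carried the vase, not the broth; the broth belongs to the watching event.
(d) Not entailed — 'steadily' adds information not in the original event.
(e) Not entailed — the narrative places the carrying before the watching, not after.

(b)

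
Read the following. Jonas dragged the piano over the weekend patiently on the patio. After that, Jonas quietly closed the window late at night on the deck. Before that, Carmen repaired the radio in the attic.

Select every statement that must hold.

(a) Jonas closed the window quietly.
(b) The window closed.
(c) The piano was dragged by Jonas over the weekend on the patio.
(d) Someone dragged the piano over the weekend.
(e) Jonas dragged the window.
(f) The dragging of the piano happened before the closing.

(a), (b), (c), (d), (f)

(a) Entailed — dropping 'on the deck', 'late at night' leaves a sub-description the original still satisfies.
(b) Entailed — 'Jonas closed the window' is causative; it entails the inchoative 'the window closed'.
(c) Entailed — this follows by dropping conjuncts from the dragging event's description.
(d) Entailed — every conjunct here is already in the original dragging event.
(e) Not entailed — Jonas dragged the piano, not the window; the window belongs to the closing event.
(f) Entailed — the narrative places the dragging before the closing.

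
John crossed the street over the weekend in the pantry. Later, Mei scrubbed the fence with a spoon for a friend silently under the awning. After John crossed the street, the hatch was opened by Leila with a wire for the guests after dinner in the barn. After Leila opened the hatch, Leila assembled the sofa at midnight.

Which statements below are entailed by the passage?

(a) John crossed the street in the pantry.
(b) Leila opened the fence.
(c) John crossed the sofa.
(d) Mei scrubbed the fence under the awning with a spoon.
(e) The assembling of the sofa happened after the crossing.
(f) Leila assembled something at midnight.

(a), (d), (e), (f)

(a) Entailed — every conjunct here is already in the original crossing event.
(b) Not entailed — Leila opened the hatch, not the fence; the fence belongs to the scrubbing event.
(c) Not entailed — John crossed the street, not the sofa; the sofa belongs to the assembling event.
(d) Entailed — this follows by dropping conjuncts from the scrubbing event's description.
(e) Entailed — the narrative places the crossing before the assembling.
(f) Entailed — the original entails any weakening of itself; this just generalizes the patient.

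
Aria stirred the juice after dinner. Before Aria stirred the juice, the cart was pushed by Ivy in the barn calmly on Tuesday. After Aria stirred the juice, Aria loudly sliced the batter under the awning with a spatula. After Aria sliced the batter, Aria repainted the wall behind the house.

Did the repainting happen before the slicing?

no

The narrative orders the slicing before the repainting.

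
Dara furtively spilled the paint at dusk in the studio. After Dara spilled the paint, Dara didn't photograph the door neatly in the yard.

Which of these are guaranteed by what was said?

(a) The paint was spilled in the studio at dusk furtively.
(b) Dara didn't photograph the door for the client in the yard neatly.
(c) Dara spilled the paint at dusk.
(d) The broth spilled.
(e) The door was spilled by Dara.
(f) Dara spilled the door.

(a), (b), (c)

(a) Entailed — generalizing the agent leaves a sub-description the original still satisfies.
(b) Entailed — under negation, adding a further restriction is entailed: if no such photographing event occurred, none occurred for the client either.
(c) Entailed — the original entails any weakening of itself; this just drops 'furtively', 'in the studio'.
(d) Not entailed — the paint is what spilled, not the broth.
(e) Not entailed — Dara spilled the paint, not the door; the door belongs to the photographing event.
(f) Not entailed — Dara spilled the paint, not the door; the door belongs to the photographing event.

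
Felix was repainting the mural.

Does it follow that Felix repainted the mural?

'was repainting' is progressive; for an accomplishment like 'repaint the mural', it doesn't entail completion.

no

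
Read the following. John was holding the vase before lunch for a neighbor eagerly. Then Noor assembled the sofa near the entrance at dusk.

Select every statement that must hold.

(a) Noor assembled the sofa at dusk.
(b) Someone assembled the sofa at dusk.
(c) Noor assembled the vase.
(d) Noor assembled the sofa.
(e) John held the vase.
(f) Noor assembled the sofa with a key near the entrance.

(a) Entailed — this follows by dropping conjuncts from the assembling event's description.
(b) Entailed — dropping 'near the entrance' and generalizing the agent leaves a sub-description the original still satisfies.
(c) Not entailed — Noor assembled the sofa, not the vase; the vase belongs to the holding event.
(d) Entailed — the original entails any weakening of itself; this just drops 'near the entrance', 'at dusk'.
(e) Entailed — 'hold' is an activity; 'was holding' entails that some holding happened, so 'held' holds.
(f) Not entailed — 'with a key' adds information not in the original event.

(a), (b), (d), (e)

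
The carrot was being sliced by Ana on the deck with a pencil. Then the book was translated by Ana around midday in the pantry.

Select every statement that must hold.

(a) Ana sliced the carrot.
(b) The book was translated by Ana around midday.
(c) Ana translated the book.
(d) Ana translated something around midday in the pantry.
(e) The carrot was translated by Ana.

(a) Not entailed — 'was slicing' is progressive on an accomplishment; it does not entail the completed 'sliced'.
(b) Entailed — every conjunct here is already in the original translating event.
(c) Entailed — this follows by dropping conjuncts from the translating event's description.
(d) Entailed — generalizing the patient leaves a sub-description the original still satisfies.
(e) Not entailed — Ana translated the book, not the carrot; the carrot belongs to the slicing event.

(b), (c), (d)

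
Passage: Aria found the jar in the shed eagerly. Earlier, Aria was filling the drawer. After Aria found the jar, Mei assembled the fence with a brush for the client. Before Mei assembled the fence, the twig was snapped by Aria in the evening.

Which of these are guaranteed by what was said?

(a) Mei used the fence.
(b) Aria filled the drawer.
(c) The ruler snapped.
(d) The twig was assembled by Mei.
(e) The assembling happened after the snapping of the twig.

(a) Not entailed — the fence is the patient, not an instrument — Mei used a brush.
(b) Not entailed — 'was filling' is progressive on an accomplishment; it does not entail the completed 'filled'.
(c) Not entailed — the twig is what snapped, not the ruler.
(d) Not entailed — Mei assembled the fence, not the twig; the twig belongs to the snapping event.
(e) Entailed — the narrative places the snapping before the assembling.

(e)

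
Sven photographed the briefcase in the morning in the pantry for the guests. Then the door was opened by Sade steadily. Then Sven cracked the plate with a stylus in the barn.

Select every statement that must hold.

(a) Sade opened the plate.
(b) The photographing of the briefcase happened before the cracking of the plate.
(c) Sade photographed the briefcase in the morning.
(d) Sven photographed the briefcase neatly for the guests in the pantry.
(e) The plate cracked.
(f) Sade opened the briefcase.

(b), (e)

(a) Not entailed — Sade opened the door, not the plate; the plate belongs to the cracking event.
(b) Entailed — the narrative places the photographing before the cracking.
(c) Not entailed — the passage has Sven photographing the briefcase, not Sade.
(d) Not entailed — 'neatly' adds information not in the original event.
(e) Entailed — 'Sven cracked the plate' is causative; it entails the inchoative 'the plate cracked'.
(f) Not entailed — Sade opened the door, not the briefcase; the briefcase belongs to the photographing event.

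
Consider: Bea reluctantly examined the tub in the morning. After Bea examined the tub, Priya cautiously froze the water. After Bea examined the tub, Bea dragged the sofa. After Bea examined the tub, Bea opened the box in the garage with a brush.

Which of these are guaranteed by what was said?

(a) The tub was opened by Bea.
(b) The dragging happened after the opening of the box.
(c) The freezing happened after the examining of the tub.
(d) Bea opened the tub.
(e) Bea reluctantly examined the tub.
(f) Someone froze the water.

(c), (e), (f)

(a) Not entailed — Bea opened the box, not the tub; the tub belongs to the examining event.
(b) Not entailed — the narrative doesn't order the opening relative to the dragging.
(c) Entailed — the narrative places the examining before the freezing.
(d) Not entailed — Bea opened the box, not the tub; the tub belongs to the examining event.
(e) Entailed — every conjunct here is already in the original examining event.
(f) Entailed — this follows by dropping conjuncts from the freezing event's description.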